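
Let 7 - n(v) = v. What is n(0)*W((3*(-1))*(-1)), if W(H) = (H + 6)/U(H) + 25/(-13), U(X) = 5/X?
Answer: 1582/65 ≈ 24.338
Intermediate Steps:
n(v) = 7 - v
W(H) = -25/13 + H*(6 + H)/5 (W(H) = (H + 6)/((5/H)) + 25/(-13) = (6 + H)*(H/5) + 25*(-1/13) = H*(6 + H)/5 - 25/13 = -25/13 + H*(6 + H)/5)
n(0)*W((3*(-1))*(-1)) = (7 - 1*0)*(-25/13 + ((3*(-1))*(-1))*(6 + (3*(-1))*(-1))/5) = (7 + 0)*(-25/13 + (-3*(-1))*(6 - 3*(-1))/5) = 7*(-25/13 + (1/5)*3*(6 + 3)) = 7*(-25/13 + (1/5)*3*9) = 7*(-25/13 + 27/5) = 7*(226/65) = 1582/65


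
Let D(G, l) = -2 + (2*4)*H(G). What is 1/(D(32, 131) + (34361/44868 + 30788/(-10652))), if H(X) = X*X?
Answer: 119483484/978315888307 ≈ 0.00012213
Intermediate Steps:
H(X) = X**2
D(G, l) = -2 + 8*G**2 (D(G, l) = -2 + (2*4)*G**2 = -2 + 8*G**2)
1/(D(32, 131) + (34361/44868 + 30788/(-10652))) = 1/((-2 + 8*32**2) + (34361/44868 + 30788/(-10652))) = 1/((-2 + 8*1024) + (34361*(1/44868) + 30788*(-1/10652))) = 1/((-2 + 8192) + (34361/44868 - 7697/2663)) = 1/(8190 - 253845653/119483484) = 1/(978315888307/119483484) = 119483484/978315888307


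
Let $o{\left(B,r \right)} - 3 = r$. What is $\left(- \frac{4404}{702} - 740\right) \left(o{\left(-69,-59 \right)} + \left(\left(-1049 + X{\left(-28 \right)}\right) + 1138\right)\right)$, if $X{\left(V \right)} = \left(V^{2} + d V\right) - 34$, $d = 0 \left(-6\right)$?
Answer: $- \frac{7596318}{13} \approx -5.8433 \cdot 10^{5}$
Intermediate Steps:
$d = 0$
$o{\left(B,r \right)} = 3 + r$
$X{\left(V \right)} = -34 + V^{2}$ ($X{\left(V \right)} = \left(V^{2} + 0 V\right) - 34 = \left(V^{2} + 0\right) - 34 = V^{2} - 34 = -34 + V^{2}$)
$\left(- \frac{4404}{702} - 740\right) \left(o{\left(-69,-59 \right)} + \left(\left(-1049 + X{\left(-28 \right)}\right) + 1138\right)\right) = \left(- \frac{4404}{702} - 740\right) \left(\left(3 - 59\right) + \left(\left(-1049 - \left(34 - \left(-28\right)^{2}\right)\right) + 1138\right)\right) = \left(\left(-4404\right) \frac{1}{702} - 740\right) \left(-56 + \left(\left(-1049 + \left(-34 + 784\right)\right) + 1138\right)\right) = \left(- \frac{734}{117} - 740\right) \left(-56 + \left(\left(-1049 + 750\right) + 1138\right)\right) = - \frac{87314 \left(-56 + \left(-299 + 1138\right)\right)}{117} = - \frac{87314 \left(-56 + 839\right)}{117} = \left(- \frac{87314}{117}\right) 783 = - \frac{7596318}{13}$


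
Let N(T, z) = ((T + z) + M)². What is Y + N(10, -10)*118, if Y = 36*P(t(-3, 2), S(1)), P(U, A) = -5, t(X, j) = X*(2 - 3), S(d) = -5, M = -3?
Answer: 882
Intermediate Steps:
t(X, j) = -X (t(X, j) = X*(-1) = -X)
N(T, z) = (-3 + T + z)² (N(T, z) = ((T + z) - 3)² = (-3 + T + z)²)
Y = -180 (Y = 36*(-5) = -180)
Y + N(10, -10)*118 = -180 + (-3 + 10 - 10)²*118 = -180 + (-3)²*118 = -180 + 9*118 = -180 + 1062 = 882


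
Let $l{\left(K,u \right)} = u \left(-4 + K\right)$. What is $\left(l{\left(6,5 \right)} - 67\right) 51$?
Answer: $-2907$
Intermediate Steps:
$\left(l{\left(6,5 \right)} - 67\right) 51 = \left(5 \left(-4 + 6\right) - 67\right) 51 = \left(5 \cdot 2 - 67\right) 51 = \left(10 - 67\right) 51 = \left(-57\right) 51 = -2907$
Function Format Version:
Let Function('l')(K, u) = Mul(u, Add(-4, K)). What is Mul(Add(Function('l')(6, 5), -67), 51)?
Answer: -2907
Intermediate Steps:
Mul(Add(Function('l')(6, 5), -67), 51) = Mul(Add(Mul(5, Add(-4, 6)), -67), 51) = Mul(Add(Mul(5, 2), -67), 51) = Mul(Add(10, -67), 51) = Mul(-57, 51) = -2907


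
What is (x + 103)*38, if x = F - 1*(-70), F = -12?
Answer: 6118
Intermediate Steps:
x = 58 (x = -12 - 1*(-70) = -12 + 70 = 58)
(x + 103)*38 = (58 + 103)*38 = 161*38 = 6118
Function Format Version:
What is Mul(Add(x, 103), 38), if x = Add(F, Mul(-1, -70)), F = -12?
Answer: 6118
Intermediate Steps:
x = 58 (x = Add(-12, Mul(-1, -70)) = Add(-12, 70) = 58)
Mul(Add(x, 103), 38) = Mul(Add(58, 103), 38) = Mul(161, 38) = 6118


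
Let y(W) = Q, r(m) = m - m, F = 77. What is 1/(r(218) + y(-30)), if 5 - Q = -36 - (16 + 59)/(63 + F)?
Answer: 28/1163 ≈ 0.024076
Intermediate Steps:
r(m) = 0
Q = 1163/28 (Q = 5 - (-36 - (16 + 59)/(63 + 77)) = 5 - (-36 - 75/140) = 5 - (-36 - 1*15/28) = 5 - (-36 - 15/28) = 5 - 1*(-1023/28) = 5 + 1023/28 = 1163/28 ≈ 41.536)
y(W) = 1163/28
1/(r(218) + y(-30)) = 1/(0 + 1163/28) = 1/(1163/28) = 28/1163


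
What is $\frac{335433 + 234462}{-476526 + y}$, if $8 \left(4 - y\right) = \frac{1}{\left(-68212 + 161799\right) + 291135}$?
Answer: $- \frac{584669717840}{488875991691} \approx -1.1959$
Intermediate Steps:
$y = \frac{12311103}{3077776}$ ($y = 4 - \frac{1}{8 \left(\left(-68212 + 161799\right) + 291135\right)} = 4 - \frac{1}{8 \left(93587 + 291135\right)} = 4 - \frac{1}{8 \cdot 384722} = 4 - \frac{1}{3077776} = \frac{12311103}{3077776} \approx 4.0$)
$\frac{335433 + 234462}{-476526 + y} = \frac{335433 + 234462}{-476526 + \frac{12311103}{3077776}} = \frac{569895}{- \frac{1466627975073}{3077776}} = 569895 \left(- \frac{3077776}{1466627975073}\right) = - \frac{584669717840}{488875991691}$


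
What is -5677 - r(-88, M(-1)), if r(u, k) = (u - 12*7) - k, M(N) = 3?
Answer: -5502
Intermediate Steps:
r(u, k) = -84 + u - k (r(u, k) = (u - 1*84) - k = (u - 84) - k = (-84 + u) - k = -84 + u - k)
-5677 - r(-88, M(-1)) = -5677 - (-84 - 88 - 1*3) = -5677 - (-84 - 88 - 3) = -5677 - 1*(-175) = -5677 + 175 = -5502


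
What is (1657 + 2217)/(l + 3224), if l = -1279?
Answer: 3874/1945 ≈ 1.9918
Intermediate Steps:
(1657 + 2217)/(l + 3224) = (1657 + 2217)/(-1279 + 3224) = 3874/1945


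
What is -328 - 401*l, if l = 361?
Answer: -145089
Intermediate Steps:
-328 - 401*l = -328 - 401*361 = -328 - 144761 = -145089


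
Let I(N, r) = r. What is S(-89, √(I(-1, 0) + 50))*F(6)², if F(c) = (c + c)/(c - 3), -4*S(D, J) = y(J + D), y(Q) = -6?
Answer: 24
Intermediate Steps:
S(D, J) = 3/2 (S(D, J) = -¼*(-6) = 3/2)
F(c) = 2*c/(-3 + c) (F(c) = (2*c)/(-3 + c) = 2*c/(-3 + c))
S(-89, √(I(-1, 0) + 50))*F(6)² = 3*(2*6/(-3 + 6))²/2 = 3*(2*6/3)²/2 = 3*(2*6*(⅓))²/2 = (3/2)*4² = (3/2)*16 = 24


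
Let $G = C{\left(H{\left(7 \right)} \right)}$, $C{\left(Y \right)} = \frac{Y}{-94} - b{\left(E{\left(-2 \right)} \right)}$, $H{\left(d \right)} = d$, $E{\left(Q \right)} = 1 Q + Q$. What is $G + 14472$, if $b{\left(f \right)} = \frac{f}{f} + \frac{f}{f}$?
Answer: $\frac{1360173}{94} \approx 14470.0$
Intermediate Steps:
$E{\left(Q \right)} = 2 Q$ ($E{\left(Q \right)} = Q + Q = 2 Q$)
$b{\left(f \right)} = 2$ ($b{\left(f \right)} = 1 + 1 = 2$)
$C{\left(Y \right)} = -2 - \frac{Y}{94}$ ($C{\left(Y \right)} = \frac{Y}{-94} - 2 = Y \left(- \frac{1}{94}\right) - 2 = - \frac{Y}{94} - 2 = -2 - \frac{Y}{94}$)
$G = - \frac{195}{94}$ ($G = -2 - \frac{7}{94} = - \frac{195}{94} \approx -2.0745$)
$G + 14472 = - \frac{195}{94} + 14472 = \frac{1360173}{94}$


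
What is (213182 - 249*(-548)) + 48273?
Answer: 397907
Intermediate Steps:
(213182 - 249*(-548)) + 48273 = (213182 + 136452) + 48273 = 349634 + 48273 = 397907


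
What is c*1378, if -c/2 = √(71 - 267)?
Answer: -38584*I ≈ -38584.0*I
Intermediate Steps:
c = -28*I (c = -2*√(71 - 267) = -28*I ≈ -28.0*I)
c*1378 = -28*I*1378 = -38584*I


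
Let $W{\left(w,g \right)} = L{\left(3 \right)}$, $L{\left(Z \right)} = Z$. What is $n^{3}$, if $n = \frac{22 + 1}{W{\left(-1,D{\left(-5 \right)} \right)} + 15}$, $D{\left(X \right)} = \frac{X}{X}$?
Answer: $\frac{12167}{5832} \approx 2.0862$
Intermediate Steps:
$D{\left(X \right)} = 1$
$W{\left(w,g \right)} = 3$
$n = \frac{23}{18}$ ($n = \frac{22 + 1}{3 + 15} = \frac{23}{18} \approx 1.2778$)
$n^{3} = \left(\frac{23}{18}\right)^{3} = \frac{12167}{5832}$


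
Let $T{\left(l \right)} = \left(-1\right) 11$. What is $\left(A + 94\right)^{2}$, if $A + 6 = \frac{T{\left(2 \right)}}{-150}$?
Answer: $\frac{174530521}{22500} \approx 7756.9$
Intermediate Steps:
$T{\left(l \right)} = -11$
$A = - \frac{889}{150}$ ($A = -6 - \frac{11}{-150} = -6 - - \frac{11}{150} = -6 + \frac{11}{150} = - \frac{889}{150} \approx -5.9267$)
$\left(A + 94\right)^{2} = \left(- \frac{889}{150} + 94\right)^{2} = \left(\frac{13211}{150}\right)^{2} = \frac{174530521}{22500}$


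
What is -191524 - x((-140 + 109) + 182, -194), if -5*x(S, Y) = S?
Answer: -957469/5 ≈ -1.9149e+5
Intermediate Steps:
x(S, Y) = -S/5
-191524 - x((-140 + 109) + 182, -194) = -191524 - (-1)*((-140 + 109) + 182)/5 = -191524 - (-1)*(-31 + 182)/5 = -191524 - (-1)*151/5 = -191524 - 1*(-151/5) = -191524 + 151/5 = -957469/5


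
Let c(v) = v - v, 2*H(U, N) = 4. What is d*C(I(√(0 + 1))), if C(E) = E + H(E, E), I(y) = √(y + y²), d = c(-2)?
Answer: 0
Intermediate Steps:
H(U, N) = 2 (H(U, N) = (½)*4 = 2)
c(v) = 0
d = 0
C(E) = 2 + E (C(E) = E + 2 = 2 + E)
d*C(I(√(0 + 1))) = 0*(2 + √(√(0 + 1)*(1 + √(0 + 1)))) = 0*(2 + √(√1*(1 + √1))) = 0*(2 + √(1*(1 + 1))) = 0*(2 + √(1*2)) = 0*(2 + √2) = 0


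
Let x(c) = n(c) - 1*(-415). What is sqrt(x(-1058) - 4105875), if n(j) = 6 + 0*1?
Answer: I*sqrt(4105454) ≈ 2026.2*I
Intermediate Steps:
n(j) = 6 (n(j) = 6 + 0 = 6)
x(c) = 421 (x(c) = 6 - 1*(-415) = 6 + 415 = 421)
sqrt(x(-1058) - 4105875) = sqrt(421 - 4105875) = sqrt(-4105454) = I*sqrt(4105454)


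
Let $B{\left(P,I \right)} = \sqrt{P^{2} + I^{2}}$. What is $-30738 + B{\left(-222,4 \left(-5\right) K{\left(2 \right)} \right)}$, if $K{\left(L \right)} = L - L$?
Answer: $-30516$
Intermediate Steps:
$K{\left(L \right)} = 0$
$B{\left(P,I \right)} = \sqrt{I^{2} + P^{2}}$
$-30738 + B{\left(-222,4 \left(-5\right) K{\left(2 \right)} \right)} = -30738 + \sqrt{\left(4 \left(-5\right) 0\right)^{2} + \left(-222\right)^{2}} = -30738 + \sqrt{\left(\left(-20\right) 0\right)^{2} + 49284} = -30738 + \sqrt{0^{2} + 49284} = -30738 + \sqrt{0 + 49284} = -30738 + \sqrt{49284} = -30738 + 222 = -30516$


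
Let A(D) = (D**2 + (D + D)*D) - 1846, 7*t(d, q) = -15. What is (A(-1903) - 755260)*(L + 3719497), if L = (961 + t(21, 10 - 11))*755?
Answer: 314372285761719/7 ≈ 4.4910e+13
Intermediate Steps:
t(d, q) = -15/7 (t(d, q) = (1/7)*(-15) = -15/7)
A(D) = -1846 + 3*D**2 (A(D) = (D**2 + (2*D)*D) - 1846 = (D**2 + 2*D**2) - 1846 = 3*D**2 - 1846 = -1846 + 3*D**2)
L = 5067560/7 (L = (961 - 15/7)*755 = (6712/7)*755 = 5067560/7 ≈ 7.2394e+5)
(A(-1903) - 755260)*(L + 3719497) = ((-1846 + 3*(-1903)**2) - 755260)*(5067560/7 + 3719497) = ((-1846 + 3*3621409) - 755260)*(31104039/7) = ((-1846 + 10864227) - 755260)*(31104039/7) = (10862381 - 755260)*(31104039/7) = 10107121*(31104039/7) = 314372285761719/7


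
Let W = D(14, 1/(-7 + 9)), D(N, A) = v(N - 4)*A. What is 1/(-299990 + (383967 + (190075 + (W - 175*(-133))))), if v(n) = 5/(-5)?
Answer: 2/594653 ≈ 3.3633e-6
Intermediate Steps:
v(n) = -1 (v(n) = 5*(-⅕) = -1)
D(N, A) = -A
W = -½ (W = -1/(-7 + 9) = -1/2 = -1*½ = -½ ≈ -0.50000)
1/(-299990 + (383967 + (190075 + (W - 175*(-133))))) = 1/(-299990 + (383967 + (190075 + (-½ - 175*(-133))))) = 1/(-299990 + (383967 + (190075 + (-½ + 23275)))) = 1/(-299990 + (383967 + (190075 + 46549/2))) = 1/(-299990 + (383967 + 426699/2)) = 1/(-299990 + 1194633/2) = 1/(594653/2) = 2/594653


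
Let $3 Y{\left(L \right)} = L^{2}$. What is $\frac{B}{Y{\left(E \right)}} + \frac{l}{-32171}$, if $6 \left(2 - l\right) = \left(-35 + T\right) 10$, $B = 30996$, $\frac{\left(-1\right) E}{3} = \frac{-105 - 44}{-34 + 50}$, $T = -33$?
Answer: $\frac{255268431350}{2142685113} \approx 119.13$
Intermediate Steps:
$E = \frac{447}{16}$ ($E = - 3 \frac{-105 - 44}{-34 + 50} = - 3 \left(- \frac{149}{16}\right) = - 3 \left(\left(-149\right) \frac{1}{16}\right) = \left(-3\right) \left(- \frac{149}{16}\right) = \frac{447}{16} \approx 27.938$)
$l = \frac{346}{3}$ ($l = 2 - \frac{\left(-35 - 33\right) 10}{6} = 2 - \frac{\left(-68\right) 10}{6} = 2 - - \frac{340}{3} = 2 + \frac{340}{3} = \frac{346}{3} \approx 115.33$)
$Y{\left(L \right)} = \frac{L^{2}}{3}$
$\frac{B}{Y{\left(E \right)}} + \frac{l}{-32171} = \frac{30996}{\frac{1}{3} \left(\frac{447}{16}\right)^{2}} + \frac{346}{3 \left(-32171\right)} = \frac{30996}{\frac{1}{3} \cdot \frac{199809}{256}} + \frac{346}{3} \left(- \frac{1}{32171}\right) = \frac{30996}{\frac{66603}{256}} - \frac{346}{96513} = 30996 \cdot \frac{256}{66603} - \frac{346}{96513} = \frac{2644992}{22201} - \frac{346}{96513} = \frac{255268431350}{2142685113}$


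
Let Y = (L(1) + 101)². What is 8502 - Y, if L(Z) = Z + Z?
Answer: -2107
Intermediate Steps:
L(Z) = 2*Z
Y = 10609 (Y = (2*1 + 101)² = (2 + 101)² = 103² = 10609)
8502 - Y = 8502 - 1*10609 = 8502 - 10609 = -2107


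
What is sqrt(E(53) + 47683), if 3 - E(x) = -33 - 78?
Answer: sqrt(47797) ≈ 218.63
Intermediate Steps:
E(x) = 114 (E(x) = 3 - (-33 - 78) = 3 - 1*(-111) = 3 + 111 = 114)
sqrt(E(53) + 47683) = sqrt(114 + 47683) = sqrt(47797)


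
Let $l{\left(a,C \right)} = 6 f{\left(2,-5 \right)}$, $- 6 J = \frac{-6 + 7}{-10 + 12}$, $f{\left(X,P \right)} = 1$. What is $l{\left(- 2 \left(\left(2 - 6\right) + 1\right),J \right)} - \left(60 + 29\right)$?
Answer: $-83$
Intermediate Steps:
$J = - \frac{1}{12}$ ($J = - \frac{\left(-6 + 7\right) \frac{1}{-10 + 12}}{6} = - \frac{1 \cdot \frac{1}{2}}{6} = \left(- \frac{1}{6}\right) \frac{1}{2} = - \frac{1}{12} \approx -0.083333$)
$l{\left(a,C \right)} = 6$ ($l{\left(a,C \right)} = 6 \cdot 1 = 6$)
$l{\left(- 2 \left(\left(2 - 6\right) + 1\right),J \right)} - \left(60 + 29\right) = 6 - \left(60 + 29\right) = 6 - 89 = -83$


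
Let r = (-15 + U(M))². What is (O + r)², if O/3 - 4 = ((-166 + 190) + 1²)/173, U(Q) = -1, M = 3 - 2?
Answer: 2156580721/29929 ≈ 72057.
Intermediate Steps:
M = 1
r = 256 (r = (-15 - 1)² = (-16)² = 256)
O = 2151/173 (O = 12 + 3*(((-166 + 190) + 1²)/173) = 12 + 3*((24 + 1)*(1/173)) = 12 + 3*(25*(1/173)) = 12 + 3*(25/173) = 12 + 75/173 = 2151/173 ≈ 12.434)
(O + r)² = (2151/173 + 256)² = (46439/173)² = 2156580721/29929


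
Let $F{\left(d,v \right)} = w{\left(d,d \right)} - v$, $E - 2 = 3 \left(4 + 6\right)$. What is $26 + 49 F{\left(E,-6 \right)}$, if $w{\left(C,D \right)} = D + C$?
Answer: $3456$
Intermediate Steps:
$E = 32$ ($E = 2 + 3 \left(4 + 6\right) = 2 + 3 \cdot 10 = 2 + 30 = 32$)
$w{\left(C,D \right)} = C + D$
$F{\left(d,v \right)} = - v + 2 d$ ($F{\left(d,v \right)} = \left(d + d\right) - v = 2 d - v = - v + 2 d$)
$26 + 49 F{\left(E,-6 \right)} = 26 + 49 \left(\left(-1\right) \left(-6\right) + 2 \cdot 32\right) = 26 + 49 \left(6 + 64\right) = 26 + 49 \cdot 70 = 26 + 3430 = 3456$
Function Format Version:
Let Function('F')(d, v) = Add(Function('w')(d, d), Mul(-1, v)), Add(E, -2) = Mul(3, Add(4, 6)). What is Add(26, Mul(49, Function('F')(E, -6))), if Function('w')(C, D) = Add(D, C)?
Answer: 3456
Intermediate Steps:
E = 32 (E = Add(2, Mul(3, Add(4, 6))) = Add(2, Mul(3, 10)) = Add(2, 30) = 32)
Function('w')(C, D) = Add(C, D)
Function('F')(d, v) = Add(Mul(-1, v), Mul(2, d)) (Function('F')(d, v) = Add(Add(d, d), Mul(-1, v)) = Add(Mul(2, d), Mul(-1, v)) = Add(Mul(-1, v), Mul(2, d)))
Add(26, Mul(49, Function('F')(E, -6))) = Add(26, Mul(49, Add(Mul(-1, -6), Mul(2, 32)))) = Add(26, Mul(49, Add(6, 64))) = Add(26, Mul(49, 70)) = Add(26, 3430) = 3456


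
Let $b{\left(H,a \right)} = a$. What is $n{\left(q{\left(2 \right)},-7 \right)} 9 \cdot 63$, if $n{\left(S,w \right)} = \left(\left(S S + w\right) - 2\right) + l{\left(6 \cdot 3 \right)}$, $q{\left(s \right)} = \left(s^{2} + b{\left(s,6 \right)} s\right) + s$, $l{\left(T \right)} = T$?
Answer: $188811$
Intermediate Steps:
$q{\left(s \right)} = s^{2} + 7 s$ ($q{\left(s \right)} = \left(s^{2} + 6 s\right) + s = s^{2} + 7 s$)
$n{\left(S,w \right)} = 16 + w + S^{2}$ ($n{\left(S,w \right)} = \left(\left(S S + w\right) - 2\right) + 6 \cdot 3 = \left(\left(S^{2} + w\right) - 2\right) + 18 = \left(\left(w + S^{2}\right) - 2\right) + 18 = \left(-2 + w + S^{2}\right) + 18 = 16 + w + S^{2}$)
$n{\left(q{\left(2 \right)},-7 \right)} 9 \cdot 63 = \left(16 - 7 + \left(2 \left(7 + 2\right)\right)^{2}\right) 9 \cdot 63 = \left(16 - 7 + \left(2 \cdot 9\right)^{2}\right) 9 \cdot 63 = \left(16 - 7 + 18^{2}\right) 9 \cdot 63 = \left(16 - 7 + 324\right) 9 \cdot 63 = 333 \cdot 9 \cdot 63 = 2997 \cdot 63 = 188811$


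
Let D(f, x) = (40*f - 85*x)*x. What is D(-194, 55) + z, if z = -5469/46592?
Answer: -31865439069/46592 ≈ -6.8393e+5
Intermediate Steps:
z = -5469/46592 (z = -5469*1/46592 = -5469/46592 ≈ -0.11738)
D(f, x) = x*(-85*x + 40*f) (D(f, x) = (-85*x + 40*f)*x = x*(-85*x + 40*f))
D(-194, 55) + z = 5*55*(-17*55 + 8*(-194)) - 5469/46592 = 5*55*(-935 - 1552) - 5469/46592 = 5*55*(-2487) - 5469/46592 = -683925 - 5469/46592 = -31865439069/46592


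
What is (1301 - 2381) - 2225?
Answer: -3305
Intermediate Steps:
(1301 - 2381) - 2225 = -1080 - 2225 = -3305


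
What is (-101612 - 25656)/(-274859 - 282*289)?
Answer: 127268/356357 ≈ 0.35714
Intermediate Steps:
(-101612 - 25656)/(-274859 - 282*289) = -127268/(-274859 - 81498) = -127268/(-356357) = -127268*(-1/356357) = 127268/356357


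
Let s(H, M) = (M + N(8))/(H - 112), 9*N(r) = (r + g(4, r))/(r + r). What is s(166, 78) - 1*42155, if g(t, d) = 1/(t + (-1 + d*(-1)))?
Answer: -546310067/12960 ≈ -42154.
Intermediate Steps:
g(t, d) = 1/(-1 + t - d) (g(t, d) = 1/(t + (-1 - d)) = 1/(-1 + t - d))
N(r) = (r + 1/(3 - r))/(18*r) (N(r) = ((r + 1/(-1 + 4 - r))/(r + r))/9 = ((r + 1/(3 - r))/((2*r)))/9 = ((r + 1/(3 - r))*(1/(2*r)))/9 = ((r + 1/(3 - r))/(2*r))/9 = (r + 1/(3 - r))/(18*r))
s(H, M) = (13/240 + M)/(-112 + H) (s(H, M) = (M + (1/18)*(-1 + 8*(-3 + 8))/(8*(-3 + 8)))/(H - 112) = (M + (1/18)*(1/8)*(-1 + 8*5)/5)/(-112 + H) = (M + (1/18)*(1/8)*(1/5)*(-1 + 40))/(-112 + H) = (M + (1/18)*(1/8)*(1/5)*39)/(-112 + H) = (M + 13/240)/(-112 + H) = (13/240 + M)/(-112 + H))
s(166, 78) - 1*42155 = (13/240 + 78)/(-112 + 166) - 1*42155 = (18733/240)/54 - 42155 = (1/54)*(18733/240) - 42155 = 18733/12960 - 42155 = -546310067/12960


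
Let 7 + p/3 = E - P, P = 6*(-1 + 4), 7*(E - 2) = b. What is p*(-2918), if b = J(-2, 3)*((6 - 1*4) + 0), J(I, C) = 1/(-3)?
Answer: 1415230/7 ≈ 2.0218e+5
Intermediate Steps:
J(I, C) = -1/3
b = -2/3 (b = -((6 - 1*4) + 0)/3 = -((6 - 4) + 0)/3 = -(2 + 0)/3 = -1/3*2 = -2/3 ≈ -0.66667)
E = 40/21 (E = 2 + (1/7)*(-2/3) = 2 - 2/21 = 40/21 ≈ 1.9048)
P = 18 (P = 6*3 = 18)
p = -485/7 (p = -21 + 3*(40/21 - 1*18) = -21 + 3*(40/21 - 18) = -21 + 3*(-338/21) = -21 - 338/7 = -485/7 ≈ -69.286)
p*(-2918) = -485/7*(-2918) = 1415230/7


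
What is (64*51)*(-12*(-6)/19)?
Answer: 235008/19 ≈ 12369.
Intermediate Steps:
(64*51)*(-12*(-6)/19) = 3264*(72*(1/19)) = 3264*(72/19) = 235008/19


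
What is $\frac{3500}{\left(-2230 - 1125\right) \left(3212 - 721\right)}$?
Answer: $- \frac{700}{1671461} \approx -0.0004188$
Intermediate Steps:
$\frac{3500}{\left(-2230 - 1125\right) \left(3212 - 721\right)} = \frac{3500}{\left(-3355\right) 2491} = \frac{3500}{-8357305} = 3500 \left(- \frac{1}{8357305}\right) = - \frac{700}{1671461}$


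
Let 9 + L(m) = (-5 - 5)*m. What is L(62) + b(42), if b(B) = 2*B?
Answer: -545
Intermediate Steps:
L(m) = -9 - 10*m (L(m) = -9 + (-5 - 5)*m = -9 - 10*m)
L(62) + b(42) = (-9 - 10*62) + 2*42 = (-9 - 620) + 84 = -629 + 84 = -545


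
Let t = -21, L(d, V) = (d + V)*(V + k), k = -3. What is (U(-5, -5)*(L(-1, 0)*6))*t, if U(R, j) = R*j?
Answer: -9450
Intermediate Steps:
L(d, V) = (-3 + V)*(V + d) (L(d, V) = (d + V)*(V - 3) = (V + d)*(-3 + V) = (-3 + V)*(V + d))
(U(-5, -5)*(L(-1, 0)*6))*t = ((-5*(-5))*((0² - 3*0 - 3*(-1) + 0*(-1))*6))*(-21) = (25*((0 + 0 + 3 + 0)*6))*(-21) = (25*(3*6))*(-21) = (25*18)*(-21) = 450*(-21) = -9450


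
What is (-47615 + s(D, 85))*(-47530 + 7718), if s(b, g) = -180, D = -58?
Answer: 1902814540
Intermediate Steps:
(-47615 + s(D, 85))*(-47530 + 7718) = (-47615 - 180)*(-47530 + 7718) = -47795*(-39812) = 1902814540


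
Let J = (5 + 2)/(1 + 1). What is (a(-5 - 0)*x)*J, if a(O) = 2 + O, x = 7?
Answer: -147/2 ≈ -73.500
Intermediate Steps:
J = 7/2 ≈ 3.5000
(a(-5 - 0)*x)*J = ((2 + (-5 - 0))*7)*(7/2) = ((2 + (-5 - 1*0))*7)*(7/2) = ((2 + (-5 + 0))*7)*(7/2) = ((2 - 5)*7)*(7/2) = -3*7*(7/2) = -21*7/2 = -147/2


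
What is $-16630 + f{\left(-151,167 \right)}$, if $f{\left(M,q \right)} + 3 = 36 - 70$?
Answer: $-16667$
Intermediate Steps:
$f{\left(M,q \right)} = -37$ ($f{\left(M,q \right)} = -3 + \left(36 - 70\right) = -3 - 34 = -37$)
$-16630 + f{\left(-151,167 \right)} = -16630 - 37 = -16667$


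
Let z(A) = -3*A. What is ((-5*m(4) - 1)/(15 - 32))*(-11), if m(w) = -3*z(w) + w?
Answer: -2211/17 ≈ -130.06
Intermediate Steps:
m(w) = 10*w (m(w) = -(-9)*w + w = 9*w + w = 10*w)
((-5*m(4) - 1)/(15 - 32))*(-11) = ((-50*4 - 1)/(15 - 32))*(-11) = ((-5*40 - 1)/(-17))*(-11) = ((-200 - 1)*(-1/17))*(-11) = -201*(-1/17)*(-11) = (201/17)*(-11) = -2211/17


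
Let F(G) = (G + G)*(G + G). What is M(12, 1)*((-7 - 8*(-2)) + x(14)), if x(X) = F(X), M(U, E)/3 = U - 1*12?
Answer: 0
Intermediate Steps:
F(G) = 4*G² (F(G) = (2*G)*(2*G) = 4*G²)
M(U, E) = -36 + 3*U (M(U, E) = 3*(U - 1*12) = 3*(U - 12) = 3*(-12 + U) = -36 + 3*U)
x(X) = 4*X²
M(12, 1)*((-7 - 8*(-2)) + x(14)) = (-36 + 3*12)*((-7 - 8*(-2)) + 4*14²) = (-36 + 36)*((-7 + 16) + 4*196) = 0*(9 + 784) = 0*793 = 0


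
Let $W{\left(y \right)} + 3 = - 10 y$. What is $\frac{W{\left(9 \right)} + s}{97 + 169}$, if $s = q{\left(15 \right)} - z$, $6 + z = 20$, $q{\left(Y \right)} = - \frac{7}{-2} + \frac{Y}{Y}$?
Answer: $- \frac{205}{532} \approx -0.38534$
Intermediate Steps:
$q{\left(Y \right)} = \frac{9}{2}$ ($q{\left(Y \right)} = \left(-7\right) \left(- \frac{1}{2}\right) + 1 = \frac{7}{2} + 1 = \frac{9}{2}$)
$W{\left(y \right)} = -3 - 10 y$
$z = 14$ ($z = -6 + 20 = 14$)
$s = - \frac{19}{2}$ ($s = \frac{9}{2} - 14 = - \frac{19}{2} \approx -9.5$)
$\frac{W{\left(9 \right)} + s}{97 + 169} = \frac{\left(-3 - 90\right) - \frac{19}{2}}{97 + 169} = \frac{\left(-3 - 90\right) - \frac{19}{2}}{266} = \left(-93 - \frac{19}{2}\right) \frac{1}{266} = \left(- \frac{205}{2}\right) \frac{1}{266} = - \frac{205}{532}$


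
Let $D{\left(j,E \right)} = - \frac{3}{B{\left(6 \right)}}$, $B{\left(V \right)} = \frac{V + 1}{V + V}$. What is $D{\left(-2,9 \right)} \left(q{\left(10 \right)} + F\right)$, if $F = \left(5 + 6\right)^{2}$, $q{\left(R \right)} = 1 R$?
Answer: $- \frac{4716}{7} \approx -673.71$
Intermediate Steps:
$B{\left(V \right)} = \frac{1 + V}{2 V}$
$D{\left(j,E \right)} = - \frac{36}{7}$ ($D{\left(j,E \right)} = - \frac{3}{\frac{1}{2} \cdot \frac{1}{6} \left(1 + 6\right)} = - \frac{3}{\frac{1}{2} \cdot \frac{1}{6} \cdot 7} = - \frac{3}{\frac{7}{12}} = \left(-3\right) \frac{12}{7} = - \frac{36}{7}$)
$q{\left(R \right)} = R$
$F = 121$ ($F = 11^{2} = 121$)
$D{\left(-2,9 \right)} \left(q{\left(10 \right)} + F\right) = - \frac{36 \left(10 + 121\right)}{7} = \left(- \frac{36}{7}\right) 131 = - \frac{4716}{7}$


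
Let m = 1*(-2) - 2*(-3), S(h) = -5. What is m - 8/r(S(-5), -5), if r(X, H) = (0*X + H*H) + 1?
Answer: 48/13 ≈ 3.6923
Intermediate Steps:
m = 4 (m = -2 + 6 = 4)
r(X, H) = 1 + H² (r(X, H) = (0 + H²) + 1 = H² + 1 = 1 + H²)
m - 8/r(S(-5), -5) = 4 - 8/(1 + (-5)²) = 4 - 8/(1 + 25) = 4 - 8/26 = 4 + (1/26)*(-8) = 4 - 4/13 = 48/13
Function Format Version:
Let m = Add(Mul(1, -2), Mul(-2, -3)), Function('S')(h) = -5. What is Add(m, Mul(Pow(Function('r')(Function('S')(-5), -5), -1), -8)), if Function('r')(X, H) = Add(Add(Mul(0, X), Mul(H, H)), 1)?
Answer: Rational(48, 13) ≈ 3.6923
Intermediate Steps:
m = 4 (m = Add(-2, 6) = 4)
Function('r')(X, H) = Add(1, Pow(H, 2)) (Function('r')(X, H) = Add(Add(0, Pow(H, 2)), 1) = Add(Pow(H, 2), 1) = Add(1, Pow(H, 2)))
Add(m, Mul(Pow(Function('r')(Function('S')(-5), -5), -1), -8)) = Add(4, Mul(Pow(Add(1, Pow(-5, 2)), -1), -8)) = Add(4, Mul(Pow(Add(1, 25), -1), -8)) = Add(4, Mul(Pow(26, -1), -8)) = Add(4, Mul(Rational(1, 26), -8)) = Add(4, Rational(-4, 13)) = Rational(48, 13)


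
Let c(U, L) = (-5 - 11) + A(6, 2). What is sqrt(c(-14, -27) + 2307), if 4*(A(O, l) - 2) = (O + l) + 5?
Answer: sqrt(9185)/2 ≈ 47.919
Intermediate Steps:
A(O, l) = 13/4 + O/4 + l/4 (A(O, l) = 2 + ((O + l) + 5)/4 = 2 + (5 + O + l)/4 = 2 + (5/4 + O/4 + l/4) = 13/4 + O/4 + l/4)
c(U, L) = -43/4 (c(U, L) = (-5 - 11) + (13/4 + (1/4)*6 + (1/4)*2) = -16 + (13/4 + 3/2 + 1/2) = -16 + 21/4 = -43/4)
sqrt(c(-14, -27) + 2307) = sqrt(-43/4 + 2307) = sqrt(9185/4) = sqrt(9185)/2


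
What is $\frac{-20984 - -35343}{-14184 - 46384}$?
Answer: $- \frac{14359}{60568} \approx -0.23707$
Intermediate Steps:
$\frac{-20984 - -35343}{-14184 - 46384} = \frac{-20984 + 35343}{-60568} = 14359 \left(- \frac{1}{60568}\right) = - \frac{14359}{60568}$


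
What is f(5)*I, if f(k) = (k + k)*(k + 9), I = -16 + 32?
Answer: 2240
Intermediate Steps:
I = 16
f(k) = 2*k*(9 + k) (f(k) = (2*k)*(9 + k) = 2*k*(9 + k))
f(5)*I = (2*5*(9 + 5))*16 = (2*5*14)*16 = 140*16 = 2240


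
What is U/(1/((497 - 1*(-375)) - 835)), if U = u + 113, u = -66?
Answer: 1739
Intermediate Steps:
U = 47 (U = -66 + 113 = 47)
U/(1/((497 - 1*(-375)) - 835)) = 47/(1/((497 - 1*(-375)) - 835)) = 47/(1/((497 + 375) - 835)) = 47/(1/(872 - 835)) = 47/(1/37) = 47*37 = 1739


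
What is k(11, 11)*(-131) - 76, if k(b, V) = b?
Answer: -1517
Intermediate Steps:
k(11, 11)*(-131) - 76 = 11*(-131) - 76 = -1441 - 76 = -1517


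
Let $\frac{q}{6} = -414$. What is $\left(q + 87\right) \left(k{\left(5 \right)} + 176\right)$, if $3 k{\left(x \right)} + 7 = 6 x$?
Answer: $-440249$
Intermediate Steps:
$q = -2484$ ($q = 6 \left(-414\right) = -2484$)
$k{\left(x \right)} = - \frac{7}{3} + 2 x$ ($k{\left(x \right)} = - \frac{7}{3} + \frac{6 x}{3} = - \frac{7}{3} + 2 x$)
$\left(q + 87\right) \left(k{\left(5 \right)} + 176\right) = \left(-2484 + 87\right) \left(\left(- \frac{7}{3} + 2 \cdot 5\right) + 176\right) = - 2397 \left(\left(- \frac{7}{3} + 10\right) + 176\right) = - 2397 \left(\frac{23}{3} + 176\right) = \left(-2397\right) \frac{551}{3} = -440249$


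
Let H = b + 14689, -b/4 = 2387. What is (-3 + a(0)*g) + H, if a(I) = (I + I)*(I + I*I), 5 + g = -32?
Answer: 5138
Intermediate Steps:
g = -37 (g = -5 - 32 = -37)
b = -9548 (b = -4*2387 = -9548)
a(I) = 2*I*(I + I²) (a(I) = (2*I)*(I + I²) = 2*I*(I + I²))
H = 5141 (H = -9548 + 14689 = 5141)
(-3 + a(0)*g) + H = (-3 + (2*0²*(1 + 0))*(-37)) + 5141 = (-3 + (2*0*1)*(-37)) + 5141 = (-3 + 0*(-37)) + 5141 = (-3 + 0) + 5141 = -3 + 5141 = 5138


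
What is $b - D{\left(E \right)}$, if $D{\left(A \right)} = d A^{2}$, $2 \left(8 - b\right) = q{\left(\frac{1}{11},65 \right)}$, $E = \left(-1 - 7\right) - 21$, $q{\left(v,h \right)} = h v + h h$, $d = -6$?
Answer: $\frac{32324}{11} \approx 2938.5$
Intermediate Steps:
$q{\left(v,h \right)} = h^{2} + h v$ ($q{\left(v,h \right)} = h v + h^{2} = h^{2} + h v$)
$E = -29$ ($E = -8 - 21 = -29$)
$b = - \frac{23182}{11}$ ($b = 8 - \frac{65 \left(65 + \frac{1}{11}\right)}{2} = 8 - \frac{65 \cdot \frac{716}{11}}{2} = 8 - \frac{23270}{11} = - \frac{23182}{11} \approx -2107.5$)
$D{\left(A \right)} = - 6 A^{2}$
$b - D{\left(E \right)} = - \frac{23182}{11} - - 6 \left(-29\right)^{2} = - \frac{23182}{11} - \left(-6\right) 841 = - \frac{23182}{11} - -5046 = - \frac{23182}{11} + 5046 = \frac{32324}{11}$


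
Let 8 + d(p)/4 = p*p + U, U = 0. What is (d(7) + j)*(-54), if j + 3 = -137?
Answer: -1296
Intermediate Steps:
j = -140 (j = -3 - 137 = -140)
d(p) = -32 + 4*p² (d(p) = -32 + 4*(p*p + 0) = -32 + 4*(p² + 0) = -32 + 4*p²)
(d(7) + j)*(-54) = ((-32 + 4*7²) - 140)*(-54) = ((-32 + 4*49) - 140)*(-54) = ((-32 + 196) - 140)*(-54) = (164 - 140)*(-54) = 24*(-54) = -1296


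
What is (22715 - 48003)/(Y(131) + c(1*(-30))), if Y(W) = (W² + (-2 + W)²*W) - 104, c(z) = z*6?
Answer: -3161/274606 ≈ -0.011511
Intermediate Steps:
c(z) = 6*z
Y(W) = -104 + W² + W*(-2 + W)² (Y(W) = (W² + W*(-2 + W)²) - 104 = -104 + W² + W*(-2 + W)²)
(22715 - 48003)/(Y(131) + c(1*(-30))) = (22715 - 48003)/((-104 + 131² + 131*(-2 + 131)²) + 6*(1*(-30))) = -25288/((-104 + 17161 + 131*129²) + 6*(-30)) = -25288/((-104 + 17161 + 131*16641) - 180) = -25288/((-104 + 17161 + 2179971) - 180) = -25288/(2197028 - 180) = -25288/2196848 = -25288*1/2196848 = -3161/274606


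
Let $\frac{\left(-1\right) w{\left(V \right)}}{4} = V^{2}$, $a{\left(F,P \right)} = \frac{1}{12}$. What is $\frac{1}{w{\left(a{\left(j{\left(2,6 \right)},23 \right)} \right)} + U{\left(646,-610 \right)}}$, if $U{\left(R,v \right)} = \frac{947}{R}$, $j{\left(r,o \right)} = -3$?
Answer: $\frac{11628}{16723} \approx 0.69533$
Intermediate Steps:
$a{\left(F,P \right)} = \frac{1}{12}$
$w{\left(V \right)} = - 4 V^{2}$
$\frac{1}{w{\left(a{\left(j{\left(2,6 \right)},23 \right)} \right)} + U{\left(646,-610 \right)}} = \frac{1}{- \frac{4}{144} + \frac{947}{646}} = \frac{1}{\left(-4\right) \frac{1}{144} + 947 \cdot \frac{1}{646}} = \frac{1}{- \frac{1}{36} + \frac{947}{646}} = \frac{1}{\frac{16723}{11628}} = \frac{11628}{16723}$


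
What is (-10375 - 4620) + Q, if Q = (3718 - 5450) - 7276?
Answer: -24003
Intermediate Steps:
Q = -9008 (Q = -1732 - 7276 = -9008)
(-10375 - 4620) + Q = (-10375 - 4620) - 9008 = -14995 - 9008 = -24003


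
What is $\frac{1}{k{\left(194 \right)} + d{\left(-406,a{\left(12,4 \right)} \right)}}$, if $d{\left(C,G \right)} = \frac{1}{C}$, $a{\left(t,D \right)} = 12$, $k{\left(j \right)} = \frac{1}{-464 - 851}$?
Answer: $- \frac{533890}{1721} \approx -310.22$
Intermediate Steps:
$k{\left(j \right)} = - \frac{1}{1315}$ ($k{\left(j \right)} = \frac{1}{-1315} = - \frac{1}{1315}$)
$\frac{1}{k{\left(194 \right)} + d{\left(-406,a{\left(12,4 \right)} \right)}} = \frac{1}{- \frac{1}{1315} + \frac{1}{-406}} = \frac{1}{- \frac{1}{1315} - \frac{1}{406}} = \frac{1}{- \frac{1721}{533890}} = - \frac{533890}{1721}$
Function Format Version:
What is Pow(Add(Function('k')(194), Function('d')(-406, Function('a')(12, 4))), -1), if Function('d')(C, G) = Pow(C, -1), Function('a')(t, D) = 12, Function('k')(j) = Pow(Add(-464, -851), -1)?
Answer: Rational(-533890, 1721) ≈ -310.22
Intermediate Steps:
Function('k')(j) = Rational(-1, 1315) (Function('k')(j) = Pow(-1315, -1) = Rational(-1, 1315))
Pow(Add(Function('k')(194), Function('d')(-406, Function('a')(12, 4))), -1) = Pow(Add(Rational(-1, 1315), Pow(-406, -1)), -1) = Pow(Add(Rational(-1, 1315), Rational(-1, 406)), -1) = Pow(Rational(-1721, 533890), -1) = Rational(-533890, 1721)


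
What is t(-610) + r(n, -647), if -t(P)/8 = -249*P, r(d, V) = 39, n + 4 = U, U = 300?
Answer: -1215081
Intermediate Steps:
n = 296 (n = -4 + 300 = 296)
t(P) = 1992*P (t(P) = -(-1992)*P = 1992*P)
t(-610) + r(n, -647) = 1992*(-610) + 39 = -1215120 + 39 = -1215081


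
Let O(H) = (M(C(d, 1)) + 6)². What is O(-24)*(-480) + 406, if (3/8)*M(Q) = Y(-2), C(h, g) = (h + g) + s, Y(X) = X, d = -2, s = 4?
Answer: 578/3 ≈ 192.67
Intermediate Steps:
C(h, g) = 4 + g + h (C(h, g) = (h + g) + 4 = (g + h) + 4 = 4 + g + h)
M(Q) = -16/3 (M(Q) = (8/3)*(-2) = -16/3)
O(H) = 4/9 (O(H) = (-16/3 + 6)² = (⅔)² = 4/9)
O(-24)*(-480) + 406 = (4/9)*(-480) + 406 = -640/3 + 406 = 578/3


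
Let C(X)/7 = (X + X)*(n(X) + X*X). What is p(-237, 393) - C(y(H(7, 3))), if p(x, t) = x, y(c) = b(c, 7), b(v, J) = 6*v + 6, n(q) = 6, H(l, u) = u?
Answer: -195789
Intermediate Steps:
b(v, J) = 6 + 6*v
y(c) = 6 + 6*c
C(X) = 14*X*(6 + X²) (C(X) = 7*((X + X)*(6 + X*X)) = 7*((2*X)*(6 + X²)) = 7*(2*X*(6 + X²)) = 14*X*(6 + X²))
p(-237, 393) - C(y(H(7, 3))) = -237 - 14*(6 + 6*3)*(6 + (6 + 6*3)²) = -237 - 14*(6 + 18)*(6 + (6 + 18)²) = -237 - 14*24*(6 + 24²) = -237 - 14*24*(6 + 576) = -237 - 14*24*582 = -237 - 1*195552 = -237 - 195552 = -195789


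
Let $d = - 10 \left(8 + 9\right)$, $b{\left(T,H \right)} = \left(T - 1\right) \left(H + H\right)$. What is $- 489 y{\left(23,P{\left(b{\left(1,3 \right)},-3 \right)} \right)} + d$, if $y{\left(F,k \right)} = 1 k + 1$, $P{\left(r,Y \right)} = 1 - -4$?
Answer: $-3104$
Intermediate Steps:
$b{\left(T,H \right)} = 2 H \left(-1 + T\right)$ ($b{\left(T,H \right)} = \left(-1 + T\right) 2 H = 2 H \left(-1 + T\right)$)
$P{\left(r,Y \right)} = 5$ ($P{\left(r,Y \right)} = 1 + 4 = 5$)
$y{\left(F,k \right)} = 1 + k$ ($y{\left(F,k \right)} = k + 1 = 1 + k$)
$d = -170$ ($d = \left(-10\right) 17 = -170$)
$- 489 y{\left(23,P{\left(b{\left(1,3 \right)},-3 \right)} \right)} + d = - 489 \left(1 + 5\right) - 170 = \left(-489\right) 6 - 170 = -2934 - 170 = -3104$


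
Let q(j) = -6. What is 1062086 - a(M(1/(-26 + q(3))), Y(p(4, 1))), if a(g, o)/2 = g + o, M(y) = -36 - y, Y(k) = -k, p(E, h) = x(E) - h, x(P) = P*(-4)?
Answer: 16993983/16 ≈ 1.0621e+6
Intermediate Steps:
x(P) = -4*P
p(E, h) = -h - 4*E (p(E, h) = -4*E - h = -h - 4*E)
a(g, o) = 2*g + 2*o (a(g, o) = 2*(g + o) = 2*g + 2*o)
1062086 - a(M(1/(-26 + q(3))), Y(p(4, 1))) = 1062086 - (2*(-36 - 1/(-26 - 6)) + 2*(-(-1*1 - 4*4))) = 1062086 - (2*(-36 - 1/(-32)) + 2*(-(-1 - 16))) = 1062086 - (2*(-36 - 1*(-1/32)) + 2*(-1*(-17))) = 1062086 - (2*(-36 + 1/32) + 2*17) = 1062086 - (2*(-1151/32) + 34) = 1062086 - (-1151/16 + 34) = 1062086 - 1*(-607/16) = 1062086 + 607/16 = 16993983/16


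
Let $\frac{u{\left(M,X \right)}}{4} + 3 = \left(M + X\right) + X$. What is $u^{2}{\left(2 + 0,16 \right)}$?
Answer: $15376$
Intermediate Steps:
$u{\left(M,X \right)} = -12 + 4 M + 8 X$ ($u{\left(M,X \right)} = -12 + 4 \left(\left(M + X\right) + X\right) = -12 + 4 \left(M + 2 X\right) = -12 + \left(4 M + 8 X\right) = -12 + 4 M + 8 X$)
$u^{2}{\left(2 + 0,16 \right)} = \left(-12 + 4 \left(2 + 0\right) + 8 \cdot 16\right)^{2} = \left(-12 + 4 \cdot 2 + 128\right)^{2} = \left(-12 + 8 + 128\right)^{2} = 124^{2} = 15376$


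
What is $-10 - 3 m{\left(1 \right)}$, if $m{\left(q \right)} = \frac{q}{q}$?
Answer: $-13$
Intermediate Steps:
$m{\left(q \right)} = 1$
$-10 - 3 m{\left(1 \right)} = -10 - 3 = -13$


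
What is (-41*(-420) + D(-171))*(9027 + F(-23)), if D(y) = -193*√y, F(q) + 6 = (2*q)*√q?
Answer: 3*(5740 - 193*I*√19)*(9021 - 46*I*√23) ≈ 1.5478e+8 - 2.6566e+7*I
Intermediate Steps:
F(q) = -6 + 2*q^(3/2) (F(q) = -6 + (2*q)*√q = -6 + 2*q^(3/2))
(-41*(-420) + D(-171))*(9027 + F(-23)) = (-41*(-420) - 579*I*√19)*(9027 + (-6 + 2*(-23)^(3/2))) = (17220 - 579*I*√19)*(9027 + (-6 + 2*(-23*I*√23))) = (17220 - 579*I*√19)*(9027 + (-6 - 46*I*√23)) = (17220 - 579*I*√19)*(9021 - 46*I*√23) = (9021 - 46*I*√23)*(17220 - 579*I*√19)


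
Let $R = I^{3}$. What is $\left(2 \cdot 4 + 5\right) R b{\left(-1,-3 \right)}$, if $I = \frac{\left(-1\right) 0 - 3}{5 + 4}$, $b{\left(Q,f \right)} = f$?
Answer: $\frac{13}{9} \approx 1.4444$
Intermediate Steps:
$I = - \frac{1}{3}$ ($I = \frac{0 - 3}{9} = \left(-3\right) \frac{1}{9} = - \frac{1}{3} \approx -0.33333$)
$R = - \frac{1}{27}$ ($R = \left(- \frac{1}{3}\right)^{3} = - \frac{1}{27} \approx -0.037037$)
$\left(2 \cdot 4 + 5\right) R b{\left(-1,-3 \right)} = \left(2 \cdot 4 + 5\right) \left(\left(- \frac{1}{27}\right) \left(-3\right)\right) = \left(8 + 5\right) \frac{1}{9} = 13 \cdot \frac{1}{9} = \frac{13}{9}$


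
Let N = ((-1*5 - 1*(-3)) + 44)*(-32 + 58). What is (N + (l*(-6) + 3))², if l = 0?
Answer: 1199025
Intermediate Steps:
N = 1092 (N = ((-5 + 3) + 44)*26 = (-2 + 44)*26 = 42*26 = 1092)
(N + (l*(-6) + 3))² = (1092 + (0*(-6) + 3))² = (1092 + (0 + 3))² = (1092 + 3)² = 1095² = 1199025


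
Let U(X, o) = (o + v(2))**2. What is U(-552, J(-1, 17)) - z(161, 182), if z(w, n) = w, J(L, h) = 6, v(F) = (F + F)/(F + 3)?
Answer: -2869/25 ≈ -114.76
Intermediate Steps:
v(F) = 2*F/(3 + F) (v(F) = (2*F)/(3 + F) = 2*F/(3 + F))
U(X, o) = (4/5 + o)**2 (U(X, o) = (o + 2*2/(3 + 2))**2 = (o + 2*2/5)**2 = (o + 2*2*(1/5))**2 = (o + 4/5)**2 = (4/5 + o)**2)
U(-552, J(-1, 17)) - z(161, 182) = (4 + 5*6)**2/25 - 1*161 = (4 + 30)**2/25 - 161 = (1/25)*34**2 - 161 = (1/25)*1156 - 161 = 1156/25 - 161 = -2869/25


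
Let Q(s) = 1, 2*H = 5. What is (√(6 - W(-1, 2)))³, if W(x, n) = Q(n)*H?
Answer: 7*√14/4 ≈ 6.5479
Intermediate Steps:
H = 5/2 (H = (½)*5 = 5/2 ≈ 2.5000)
W(x, n) = 5/2 (W(x, n) = 1*(5/2) = 5/2)
(√(6 - W(-1, 2)))³ = (√(6 - 1*5/2))³ = (√(6 - 5/2))³ = (√(7/2))³ = (√14/2)³ = 7*√14/4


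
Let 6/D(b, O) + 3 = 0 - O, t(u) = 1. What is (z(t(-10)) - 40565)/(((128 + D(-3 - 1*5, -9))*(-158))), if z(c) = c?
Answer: 20282/10191 ≈ 1.9902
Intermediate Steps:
D(b, O) = 6/(-3 - O) (D(b, O) = 6/(-3 + (0 - O)) = 6/(-3 - O))
(z(t(-10)) - 40565)/(((128 + D(-3 - 1*5, -9))*(-158))) = (1 - 40565)/(((128 - 6/(3 - 9))*(-158))) = -40564*(-1/(158*(128 - 6/(-6)))) = -40564*(-1/(158*(128 - 6*(-⅙)))) = -40564*(-1/(158*(128 + 1))) = -40564/(129*(-158)) = -40564/(-20382) = -40564*(-1/20382) = 20282/10191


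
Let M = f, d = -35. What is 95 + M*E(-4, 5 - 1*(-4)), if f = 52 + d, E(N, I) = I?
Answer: 248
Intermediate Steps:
f = 17 (f = 52 - 35 = 17)
M = 17
95 + M*E(-4, 5 - 1*(-4)) = 95 + 17*(5 - 1*(-4)) = 95 + 17*(5 + 4) = 95 + 17*9 = 95 + 153 = 248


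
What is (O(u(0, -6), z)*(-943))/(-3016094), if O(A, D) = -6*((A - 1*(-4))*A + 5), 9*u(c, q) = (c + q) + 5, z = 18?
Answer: -348910/40717269 ≈ -0.0085691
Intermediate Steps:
u(c, q) = 5/9 + c/9 + q/9 (u(c, q) = ((c + q) + 5)/9 = (5 + c + q)/9 = 5/9 + c/9 + q/9)
O(A, D) = -30 - 6*A*(4 + A) (O(A, D) = -6*((A + 4)*A + 5) = -6*((4 + A)*A + 5) = -6*(A*(4 + A) + 5) = -6*(5 + A*(4 + A)) = -30 - 6*A*(4 + A))
(O(u(0, -6), z)*(-943))/(-3016094) = ((-30 - 24*(5/9 + (1/9)*0 + (1/9)*(-6)) - 6*(5/9 + (1/9)*0 + (1/9)*(-6))**2)*(-943))/(-3016094) = ((-30 - 24*(5/9 + 0 - 2/3) - 6*(5/9 + 0 - 2/3)**2)*(-943))*(-1/3016094) = ((-30 - 24*(-1/9) - 6*(-1/9)**2)*(-943))*(-1/3016094) = ((-30 + 8/3 - 6*1/81)*(-943))*(-1/3016094) = ((-30 + 8/3 - 2/27)*(-943))*(-1/3016094) = -740/27*(-943)*(-1/3016094) = (697820/27)*(-1/3016094) = -348910/40717269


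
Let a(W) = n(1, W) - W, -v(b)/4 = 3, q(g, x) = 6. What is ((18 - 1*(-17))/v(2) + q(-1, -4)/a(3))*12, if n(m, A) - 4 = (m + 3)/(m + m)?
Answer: -11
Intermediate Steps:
n(m, A) = 4 + (3 + m)/(2*m) (n(m, A) = 4 + (m + 3)/(m + m) = 4 + (3 + m)/((2*m)) = 4 + (3 + m)*(1/(2*m)) = 4 + (3 + m)/(2*m))
v(b) = -12 (v(b) = -4*3 = -12)
a(W) = 6 - W (a(W) = (3/2)*(1 + 3*1)/1 - W = (3/2)*1*(1 + 3) - W = (3/2)*1*4 - W = 6 - W)
((18 - 1*(-17))/v(2) + q(-1, -4)/a(3))*12 = ((18 - 1*(-17))/(-12) + 6/(6 - 1*3))*12 = ((18 + 17)*(-1/12) + 6/(6 - 3))*12 = (35*(-1/12) + 6/3)*12 = (-35/12 + 6*(1/3))*12 = (-35/12 + 2)*12 = -11/12*12 = -11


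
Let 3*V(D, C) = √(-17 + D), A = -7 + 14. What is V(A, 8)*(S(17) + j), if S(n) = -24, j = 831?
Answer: 269*I*√10 ≈ 850.65*I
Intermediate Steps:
A = 7
V(D, C) = √(-17 + D)/3
V(A, 8)*(S(17) + j) = (√(-17 + 7)/3)*(-24 + 831) = (√(-10)/3)*807 = ((I*√10)/3)*807 = (I*√10/3)*807 = 269*I*√10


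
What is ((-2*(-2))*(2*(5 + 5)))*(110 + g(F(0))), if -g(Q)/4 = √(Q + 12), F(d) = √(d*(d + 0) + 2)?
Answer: 8800 - 320*√(12 + √2) ≈ 7628.0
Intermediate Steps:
F(d) = √(2 + d²) (F(d) = √(d*d + 2) = √(d² + 2) = √(2 + d²))
g(Q) = -4*√(12 + Q) (g(Q) = -4*√(Q + 12) = -4*√(12 + Q))
((-2*(-2))*(2*(5 + 5)))*(110 + g(F(0))) = ((-2*(-2))*(2*(5 + 5)))*(110 - 4*√(12 + √(2 + 0²))) = (4*(2*10))*(110 - 4*√(12 + √(2 + 0))) = (4*20)*(110 - 4*√(12 + √2)) = 80*(110 - 4*√(12 + √2)) = 8800 - 320*√(12 + √2)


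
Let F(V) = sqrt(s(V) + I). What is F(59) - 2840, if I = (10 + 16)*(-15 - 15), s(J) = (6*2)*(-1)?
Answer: -2840 + 6*I*sqrt(22) ≈ -2840.0 + 28.142*I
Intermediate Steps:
s(J) = -12 (s(J) = 12*(-1) = -12)
I = -780 (I = 26*(-30) = -780)
F(V) = 6*I*sqrt(22) (F(V) = sqrt(-12 - 780) = sqrt(-792) = 6*I*sqrt(22))
F(59) - 2840 = 6*I*sqrt(22) - 2840 = -2840 + 6*I*sqrt(22)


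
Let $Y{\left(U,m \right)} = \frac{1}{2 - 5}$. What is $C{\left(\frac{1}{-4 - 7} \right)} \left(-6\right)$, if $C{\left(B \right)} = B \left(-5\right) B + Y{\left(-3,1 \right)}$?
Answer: $\frac{272}{121} \approx 2.2479$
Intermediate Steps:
$Y{\left(U,m \right)} = - \frac{1}{3}$ ($Y{\left(U,m \right)} = \frac{1}{-3} = - \frac{1}{3}$)
$C{\left(B \right)} = - \frac{1}{3} - 5 B^{2}$ ($C{\left(B \right)} = B \left(-5\right) B - \frac{1}{3} = - 5 B B - \frac{1}{3} = - 5 B^{2} - \frac{1}{3} = - \frac{1}{3} - 5 B^{2}$)
$C{\left(\frac{1}{-4 - 7} \right)} \left(-6\right) = \left(- \frac{1}{3} - 5 \left(\frac{1}{-4 - 7}\right)^{2}\right) \left(-6\right) = \left(- \frac{1}{3} - 5 \left(\frac{1}{-11}\right)^{2}\right) \left(-6\right) = \left(- \frac{1}{3} - 5 \left(- \frac{1}{11}\right)^{2}\right) \left(-6\right) = \left(- \frac{1}{3} - \frac{5}{121}\right) \left(-6\right) = \left(- \frac{136}{363}\right) \left(-6\right) = \frac{272}{121}$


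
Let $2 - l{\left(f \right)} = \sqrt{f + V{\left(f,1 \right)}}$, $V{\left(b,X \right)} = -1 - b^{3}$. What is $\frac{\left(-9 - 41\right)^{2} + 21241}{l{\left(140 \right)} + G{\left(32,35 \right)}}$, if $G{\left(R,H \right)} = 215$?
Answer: $\frac{5151797}{2790950} + \frac{23741 i \sqrt{2743861}}{2790950} \approx 1.8459 + 14.091 i$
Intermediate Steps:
$l{\left(f \right)} = 2 - \sqrt{-1 + f - f^{3}}$ ($l{\left(f \right)} = 2 - \sqrt{f - \left(1 + f^{3}\right)} = 2 - \sqrt{-1 + f - f^{3}}$)
$\frac{\left(-9 - 41\right)^{2} + 21241}{l{\left(140 \right)} + G{\left(32,35 \right)}} = \frac{\left(-9 - 41\right)^{2} + 21241}{\left(2 - \sqrt{-1 + 140 - 140^{3}}\right) + 215} = \frac{\left(-50\right)^{2} + 21241}{\left(2 - \sqrt{-1 + 140 - 2744000}\right) + 215} = \frac{2500 + 21241}{\left(2 - \sqrt{-1 + 140 - 2744000}\right) + 215} = \frac{23741}{\left(2 - \sqrt{-2743861}\right) + 215} = \frac{23741}{\left(2 - i \sqrt{2743861}\right) + 215} = \frac{23741}{217 - i \sqrt{2743861}}$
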